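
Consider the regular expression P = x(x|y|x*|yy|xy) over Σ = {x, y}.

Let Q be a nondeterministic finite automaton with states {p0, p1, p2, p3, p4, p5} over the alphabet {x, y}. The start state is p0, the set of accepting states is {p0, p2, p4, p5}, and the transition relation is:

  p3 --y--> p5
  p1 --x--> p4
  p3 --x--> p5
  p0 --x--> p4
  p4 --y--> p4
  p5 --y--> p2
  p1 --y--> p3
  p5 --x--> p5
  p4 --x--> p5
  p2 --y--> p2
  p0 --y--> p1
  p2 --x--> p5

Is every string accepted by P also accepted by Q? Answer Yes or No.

Converting the expression P to a DFA (subset construction, then merging equivalent states) gives the minimal DFA with states {r0, r1, r2, r3, r4, r5, r6}, start state r0, accepting states {r1, r3, r4, r5, r6} and transitions r0: x→r1, y→r2; r1: x→r3, y→r4; r2: x→r2, y→r2; r3: x→r5, y→r6; r4: x→r2, y→r6; r5: x→r5, y→r2; r6: x→r2, y→r2.
Exploring the product automaton P × Q from the start pair (r0, p0), following both machines on each input symbol, reaches 12 state pairs: (r0, p0), (r1, p4), (r2, p1), (r3, p5), (r4, p4), (r2, p4), (r2, p3), (r5, p5), (r6, p2), (r2, p5), (r6, p4), (r2, p2).
P accepts in {r1, r3, r4, r5, r6} and Q accepts in {p0, p2, p4, p5}. The reachable pairs whose P-component is accepting are (r1, p4), (r3, p5), (r4, p4), (r5, p5), (r6, p2), (r6, p4); in each of them the Q-component is accepting too, so the product for L(P) \ L(Q) (P-component accepting, Q-component rejecting) has no reachable accepting pair and the difference is empty.
Hence every string in L(P) is also in L(Q).

Yes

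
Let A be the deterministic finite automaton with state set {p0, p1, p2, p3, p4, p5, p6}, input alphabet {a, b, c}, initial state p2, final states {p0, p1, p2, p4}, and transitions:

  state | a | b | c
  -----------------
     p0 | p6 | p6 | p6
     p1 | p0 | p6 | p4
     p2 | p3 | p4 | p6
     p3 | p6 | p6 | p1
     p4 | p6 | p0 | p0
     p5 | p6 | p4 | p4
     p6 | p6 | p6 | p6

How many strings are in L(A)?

The useful subgraph on states {p0, p1, p2, p3, p4} is acyclic, so L(A) is finite; the longest accepting path visits 5 useful states, giving maximum string length 4.
Counting accepting paths from p2 by length: 1 of length 0, 1 of length 1, 3 of length 2, 2 of length 3, 2 of length 4. Total 9.

9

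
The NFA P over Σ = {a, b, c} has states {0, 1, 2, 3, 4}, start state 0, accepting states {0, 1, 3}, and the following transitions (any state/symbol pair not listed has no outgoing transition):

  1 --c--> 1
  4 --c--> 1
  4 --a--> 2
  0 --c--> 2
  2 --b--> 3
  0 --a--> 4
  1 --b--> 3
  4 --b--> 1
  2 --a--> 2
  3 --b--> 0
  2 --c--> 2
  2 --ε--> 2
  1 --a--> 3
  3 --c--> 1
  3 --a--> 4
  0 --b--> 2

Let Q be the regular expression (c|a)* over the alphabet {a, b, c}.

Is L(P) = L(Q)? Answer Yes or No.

The string ab is accepted by P but rejected by Q.
So L(P) ≠ L(Q).

No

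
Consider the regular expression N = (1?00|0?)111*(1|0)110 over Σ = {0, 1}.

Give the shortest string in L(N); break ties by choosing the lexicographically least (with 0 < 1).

By inspection of the expression, no string of length less than 6 matches, and 110110 is the lexicographically first match of length 6.

110110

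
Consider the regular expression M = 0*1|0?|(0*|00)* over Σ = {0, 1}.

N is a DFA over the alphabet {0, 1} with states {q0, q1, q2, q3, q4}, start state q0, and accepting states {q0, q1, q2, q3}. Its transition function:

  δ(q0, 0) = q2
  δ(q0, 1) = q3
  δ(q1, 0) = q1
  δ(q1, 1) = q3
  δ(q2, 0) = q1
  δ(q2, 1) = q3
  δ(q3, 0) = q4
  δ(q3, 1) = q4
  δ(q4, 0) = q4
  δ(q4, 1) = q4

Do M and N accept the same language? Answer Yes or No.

Converting the expression M to a DFA (subset construction, then merging equivalent states) gives the minimal DFA with states {m0, m1, m2}, start state m0, accepting states {m0, m1} and transitions m0: 0→m0, 1→m1; m1: 0→m2, 1→m2; m2: 0→m2, 1→m2.
Exploring the product automaton M × N from the start pair (m0, q0), following both machines on each input symbol, reaches 5 state pairs: (m0, q0), (m0, q2), (m1, q3), (m0, q1), (m2, q4).
M accepts in {m0, m1} and N accepts in {q0, q1, q2, q3}. In every reachable pair the two components are either both accepting — (m0, q0), (m0, q2), (m1, q3), (m0, q1) — or both non-accepting, so no string is accepted by exactly one of the machines: L(M) \ L(N) and L(N) \ L(M) are both empty.
Hence every string is accepted by M iff it is accepted by N, and the two languages coincide.

Yes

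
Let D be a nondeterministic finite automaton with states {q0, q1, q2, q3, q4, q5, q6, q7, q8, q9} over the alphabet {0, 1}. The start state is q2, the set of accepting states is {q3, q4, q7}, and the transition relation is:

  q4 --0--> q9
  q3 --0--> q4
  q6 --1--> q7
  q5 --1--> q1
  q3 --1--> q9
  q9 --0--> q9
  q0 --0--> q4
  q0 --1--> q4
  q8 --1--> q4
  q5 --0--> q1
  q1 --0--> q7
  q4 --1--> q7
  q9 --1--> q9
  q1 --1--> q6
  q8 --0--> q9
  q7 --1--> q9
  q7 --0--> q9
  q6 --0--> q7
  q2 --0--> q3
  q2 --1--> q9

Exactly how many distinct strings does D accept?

3

The useful subgraph on states {q2, q3, q4, q7} is acyclic, so L(D) is finite; the longest accepting path visits 4 useful states, giving maximum string length 3.
Counting accepting paths from q2 by length: 1 of length 1, 1 of length 2, 1 of length 3. Total 3.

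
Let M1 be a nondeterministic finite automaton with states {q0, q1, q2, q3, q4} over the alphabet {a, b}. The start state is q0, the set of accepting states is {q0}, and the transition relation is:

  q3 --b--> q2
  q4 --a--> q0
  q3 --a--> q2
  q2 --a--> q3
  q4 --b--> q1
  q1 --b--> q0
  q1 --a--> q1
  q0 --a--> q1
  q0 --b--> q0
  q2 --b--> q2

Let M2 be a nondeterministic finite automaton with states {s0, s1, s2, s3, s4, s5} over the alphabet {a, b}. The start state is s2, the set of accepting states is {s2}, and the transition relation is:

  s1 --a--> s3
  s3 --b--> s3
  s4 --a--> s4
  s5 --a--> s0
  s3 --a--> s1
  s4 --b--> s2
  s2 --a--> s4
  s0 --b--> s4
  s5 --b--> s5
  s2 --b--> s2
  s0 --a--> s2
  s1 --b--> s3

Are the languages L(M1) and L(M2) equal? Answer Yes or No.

Yes

Exploring the product automaton M1 × M2 from the start pair (q0, s2), following both machines on each input symbol, reaches 2 state pairs: (q0, s2), (q1, s4).
M1 accepts in {q0} and M2 accepts in {s2}. In every reachable pair the two components are either both accepting — (q0, s2) — or both non-accepting, so no string is accepted by exactly one of the machines: L(M1) \ L(M2) and L(M2) \ L(M1) are both empty.
Hence every string is accepted by M1 iff it is accepted by M2, and the two languages coincide.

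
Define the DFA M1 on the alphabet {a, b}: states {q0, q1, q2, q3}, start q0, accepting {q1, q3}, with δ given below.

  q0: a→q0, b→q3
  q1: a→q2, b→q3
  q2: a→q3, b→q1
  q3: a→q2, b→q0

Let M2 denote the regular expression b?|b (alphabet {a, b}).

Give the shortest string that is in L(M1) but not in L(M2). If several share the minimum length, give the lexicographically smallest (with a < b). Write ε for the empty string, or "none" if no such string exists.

ab

The string ab is accepted by M1 but not by M2.
No shorter string lies in the difference, and ab is the lexicographically first length-2 string in L(M1) \ L(M2).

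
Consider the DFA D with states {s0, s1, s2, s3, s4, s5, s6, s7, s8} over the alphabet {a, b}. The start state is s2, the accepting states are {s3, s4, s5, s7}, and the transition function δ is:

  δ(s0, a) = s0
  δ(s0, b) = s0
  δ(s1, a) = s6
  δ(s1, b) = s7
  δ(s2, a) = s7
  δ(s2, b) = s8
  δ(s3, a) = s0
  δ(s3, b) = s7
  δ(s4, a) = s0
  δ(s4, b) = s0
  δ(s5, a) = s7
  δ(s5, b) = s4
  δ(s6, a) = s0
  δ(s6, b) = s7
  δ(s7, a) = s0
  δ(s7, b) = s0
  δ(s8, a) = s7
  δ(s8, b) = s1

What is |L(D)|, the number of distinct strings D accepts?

The useful subgraph on states {s1, s2, s6, s7, s8} is acyclic, so L(D) is finite; the longest accepting path visits 5 useful states, giving maximum string length 4.
Counting accepting paths from s2 by length: 1 of length 1, 1 of length 2, 1 of length 3, 1 of length 4. Total 4.

4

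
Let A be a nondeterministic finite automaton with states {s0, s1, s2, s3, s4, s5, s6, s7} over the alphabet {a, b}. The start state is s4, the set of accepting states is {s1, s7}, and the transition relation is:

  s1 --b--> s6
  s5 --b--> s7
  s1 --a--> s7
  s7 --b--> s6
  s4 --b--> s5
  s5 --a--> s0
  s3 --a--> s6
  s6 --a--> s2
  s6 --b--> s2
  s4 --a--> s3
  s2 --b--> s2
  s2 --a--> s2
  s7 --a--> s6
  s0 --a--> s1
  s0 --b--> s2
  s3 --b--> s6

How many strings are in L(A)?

3

The useful subgraph on states {s0, s1, s4, s5, s7} is acyclic, so L(A) is finite; the longest accepting path visits 5 useful states, giving maximum string length 4.
Counting accepting paths from s4 by length: 1 of length 2, 1 of length 3, 1 of length 4. Total 3.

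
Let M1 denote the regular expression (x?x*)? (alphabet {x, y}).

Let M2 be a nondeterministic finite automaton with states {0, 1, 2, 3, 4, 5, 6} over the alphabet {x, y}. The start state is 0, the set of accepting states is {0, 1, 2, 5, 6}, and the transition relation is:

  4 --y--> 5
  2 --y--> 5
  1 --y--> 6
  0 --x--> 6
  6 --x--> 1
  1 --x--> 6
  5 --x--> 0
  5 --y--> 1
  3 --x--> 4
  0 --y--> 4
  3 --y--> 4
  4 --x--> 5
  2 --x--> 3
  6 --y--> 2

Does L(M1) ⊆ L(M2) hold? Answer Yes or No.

Yes

Converting the expression M1 to a DFA (subset construction, then merging equivalent states) gives the minimal DFA with states {r0, r1}, start state r0, accepting states {r0} and transitions r0: x→r0, y→r1; r1: x→r1, y→r1.
Exploring the product automaton M1 × M2 from the start pair (r0, 0), following both machines on each input symbol, reaches 10 state pairs: (r0, 0), (r0, 6), (r1, 4), (r0, 1), (r1, 2), (r1, 5), (r1, 6), (r1, 3), (r1, 0), (r1, 1).
M1 accepts in {r0} and M2 accepts in {0, 1, 2, 5, 6}. The reachable pairs whose M1-component is accepting are (r0, 0), (r0, 6), (r0, 1); in each of them the M2-component is accepting too, so the product for L(M1) \ L(M2) (M1-component accepting, M2-component rejecting) has no reachable accepting pair and the difference is empty.
Hence every string in L(M1) is also in L(M2).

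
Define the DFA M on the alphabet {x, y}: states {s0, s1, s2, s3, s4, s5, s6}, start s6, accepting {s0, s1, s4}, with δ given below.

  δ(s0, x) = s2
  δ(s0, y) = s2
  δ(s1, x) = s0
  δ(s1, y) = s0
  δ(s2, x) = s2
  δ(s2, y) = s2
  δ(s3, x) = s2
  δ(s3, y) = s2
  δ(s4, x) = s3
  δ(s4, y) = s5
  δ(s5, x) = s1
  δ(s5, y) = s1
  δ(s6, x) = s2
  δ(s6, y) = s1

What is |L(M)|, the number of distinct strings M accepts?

The useful subgraph on states {s0, s1, s6} is acyclic, so L(M) is finite; the longest accepting path visits 3 useful states, giving maximum string length 2.
Counting accepting paths from s6 by length: 1 of length 1, 2 of length 2. Total 3.

3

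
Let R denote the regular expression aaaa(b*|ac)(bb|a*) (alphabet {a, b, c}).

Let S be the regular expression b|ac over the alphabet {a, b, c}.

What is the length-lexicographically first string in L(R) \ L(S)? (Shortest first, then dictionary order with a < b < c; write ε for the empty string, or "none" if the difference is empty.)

The string aaaa is accepted by R but not by S.
No shorter string lies in the difference, and aaaa is the lexicographically first length-4 string in L(R) \ L(S).

aaaa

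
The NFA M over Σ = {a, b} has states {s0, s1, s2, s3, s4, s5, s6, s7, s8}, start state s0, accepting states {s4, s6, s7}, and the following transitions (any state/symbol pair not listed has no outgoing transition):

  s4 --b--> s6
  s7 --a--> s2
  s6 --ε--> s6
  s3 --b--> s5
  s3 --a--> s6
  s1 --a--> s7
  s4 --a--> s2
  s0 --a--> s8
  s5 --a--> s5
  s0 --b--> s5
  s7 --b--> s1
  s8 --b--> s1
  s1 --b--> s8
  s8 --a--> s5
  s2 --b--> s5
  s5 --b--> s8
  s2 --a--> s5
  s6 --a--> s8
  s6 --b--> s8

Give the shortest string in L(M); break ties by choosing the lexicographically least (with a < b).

A breadth-first search from s0 reaches an accepting state first via the path s0 → s8 → s1 → s7 on input aba.
No string of length < 3 is accepted (BFS exhausts all shorter strings without reaching an accepting state), and aba is the lexicographically least accepting string of length 3.

aba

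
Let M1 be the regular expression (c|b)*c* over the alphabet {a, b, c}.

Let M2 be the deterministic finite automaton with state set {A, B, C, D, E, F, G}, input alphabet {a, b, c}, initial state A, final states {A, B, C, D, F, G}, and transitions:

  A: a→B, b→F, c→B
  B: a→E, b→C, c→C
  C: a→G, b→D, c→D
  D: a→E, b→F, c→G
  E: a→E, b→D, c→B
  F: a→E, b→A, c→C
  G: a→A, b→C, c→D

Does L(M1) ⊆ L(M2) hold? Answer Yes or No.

Converting the expression M1 to a DFA (subset construction, then merging equivalent states) gives the minimal DFA with states {r0, r1}, start state r0, accepting states {r0} and transitions r0: a→r1, b→r0, c→r0; r1: a→r1, b→r1, c→r1.
Exploring the product automaton M1 × M2 from the start pair (r0, A), following both machines on each input symbol, reaches 13 state pairs: (r0, A), (r1, B), (r0, F), (r0, B), (r1, E), (r1, C), (r0, C), (r1, D), (r1, G), (r0, D), (r1, F), (r1, A), (r0, G).
M1 accepts in {r0} and M2 accepts in {A, B, C, D, F, G}. The reachable pairs whose M1-component is accepting are (r0, A), (r0, F), (r0, B), (r0, C), (r0, D), (r0, G); in each of them the M2-component is accepting too, so the product for L(M1) \ L(M2) (M1-component accepting, M2-component rejecting) has no reachable accepting pair and the difference is empty.
Hence every string in L(M1) is also in L(M2).

Yes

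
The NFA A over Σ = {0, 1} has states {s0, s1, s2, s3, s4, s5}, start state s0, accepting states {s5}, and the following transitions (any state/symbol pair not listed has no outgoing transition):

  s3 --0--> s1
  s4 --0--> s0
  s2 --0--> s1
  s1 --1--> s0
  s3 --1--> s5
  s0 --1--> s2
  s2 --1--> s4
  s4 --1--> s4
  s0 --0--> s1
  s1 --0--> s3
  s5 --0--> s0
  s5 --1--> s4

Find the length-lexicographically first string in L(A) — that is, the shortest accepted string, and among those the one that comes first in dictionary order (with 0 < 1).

A breadth-first search from s0 reaches an accepting state first via the path s0 → s1 → s3 → s5 on input 001.
No string of length < 3 is accepted (BFS exhausts all shorter strings without reaching an accepting state), and 001 is the lexicographically least accepting string of length 3.

001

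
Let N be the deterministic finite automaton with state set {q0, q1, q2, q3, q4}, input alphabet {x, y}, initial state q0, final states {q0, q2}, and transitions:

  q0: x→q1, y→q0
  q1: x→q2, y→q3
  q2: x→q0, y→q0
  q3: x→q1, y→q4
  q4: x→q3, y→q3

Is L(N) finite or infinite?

infinite

State q0 is reachable from the start and can reach an accepting state, and it lies on the cycle q0 → q0.
Traversing that cycle any number of times yields accepted strings of unbounded length, so the language is infinite.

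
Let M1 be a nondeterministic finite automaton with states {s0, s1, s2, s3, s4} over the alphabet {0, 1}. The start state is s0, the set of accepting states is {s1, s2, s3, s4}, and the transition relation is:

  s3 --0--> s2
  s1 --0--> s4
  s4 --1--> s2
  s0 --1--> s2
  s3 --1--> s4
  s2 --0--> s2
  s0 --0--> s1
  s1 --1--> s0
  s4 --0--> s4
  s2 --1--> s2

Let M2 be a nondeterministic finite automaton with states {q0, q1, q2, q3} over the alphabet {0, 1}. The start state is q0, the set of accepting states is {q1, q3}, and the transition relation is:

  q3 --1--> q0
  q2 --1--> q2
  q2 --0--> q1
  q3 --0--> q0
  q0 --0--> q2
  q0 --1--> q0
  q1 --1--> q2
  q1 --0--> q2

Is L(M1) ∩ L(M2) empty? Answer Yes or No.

The string 00 is accepted by both M1 and M2.
Hence L(M1) ∩ L(M2) ≠ ∅.

No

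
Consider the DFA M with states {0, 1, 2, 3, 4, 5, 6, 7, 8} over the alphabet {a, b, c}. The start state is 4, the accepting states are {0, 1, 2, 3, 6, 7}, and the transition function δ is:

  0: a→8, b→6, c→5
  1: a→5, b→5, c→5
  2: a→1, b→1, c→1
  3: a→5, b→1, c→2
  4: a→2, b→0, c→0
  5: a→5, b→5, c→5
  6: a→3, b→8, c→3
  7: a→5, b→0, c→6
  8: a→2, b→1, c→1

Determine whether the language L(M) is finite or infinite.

The useful states (reachable from 4 and able to reach an accepting state) are {0, 1, 2, 3, 4, 6, 8}.
Restricted to these states the transition graph has no cycle, so every accepting path has bounded length and L is finite.

finite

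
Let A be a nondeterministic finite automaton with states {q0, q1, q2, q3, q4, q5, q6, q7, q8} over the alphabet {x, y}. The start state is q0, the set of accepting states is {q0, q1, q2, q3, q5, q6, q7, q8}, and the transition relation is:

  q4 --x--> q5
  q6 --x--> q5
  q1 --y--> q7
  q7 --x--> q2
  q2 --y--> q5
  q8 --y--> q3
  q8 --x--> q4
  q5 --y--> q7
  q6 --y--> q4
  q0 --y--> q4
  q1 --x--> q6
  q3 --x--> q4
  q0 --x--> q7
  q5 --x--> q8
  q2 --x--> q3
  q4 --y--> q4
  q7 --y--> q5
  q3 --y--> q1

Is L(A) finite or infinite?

infinite

State q4 is reachable from the start and can reach an accepting state, and it lies on the cycle q4 → q4.
Traversing that cycle any number of times yields accepted strings of unbounded length, so the language is infinite.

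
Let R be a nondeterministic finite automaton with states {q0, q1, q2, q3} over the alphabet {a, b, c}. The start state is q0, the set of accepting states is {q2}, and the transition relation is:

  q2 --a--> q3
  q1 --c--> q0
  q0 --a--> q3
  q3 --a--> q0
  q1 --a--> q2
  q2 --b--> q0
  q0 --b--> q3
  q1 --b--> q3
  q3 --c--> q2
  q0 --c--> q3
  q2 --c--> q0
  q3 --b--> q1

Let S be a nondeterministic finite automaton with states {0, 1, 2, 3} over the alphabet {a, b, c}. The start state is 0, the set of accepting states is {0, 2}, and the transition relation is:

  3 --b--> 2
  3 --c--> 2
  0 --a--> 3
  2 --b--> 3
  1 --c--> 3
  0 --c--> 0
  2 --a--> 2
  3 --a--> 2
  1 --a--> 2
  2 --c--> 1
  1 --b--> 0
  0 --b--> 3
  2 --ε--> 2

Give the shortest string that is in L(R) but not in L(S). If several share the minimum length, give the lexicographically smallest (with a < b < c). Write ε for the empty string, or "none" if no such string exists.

The string aaac is accepted by R but not by S.
No shorter string lies in the difference, and aaac is the lexicographically first length-4 string in L(R) \ L(S).

aaac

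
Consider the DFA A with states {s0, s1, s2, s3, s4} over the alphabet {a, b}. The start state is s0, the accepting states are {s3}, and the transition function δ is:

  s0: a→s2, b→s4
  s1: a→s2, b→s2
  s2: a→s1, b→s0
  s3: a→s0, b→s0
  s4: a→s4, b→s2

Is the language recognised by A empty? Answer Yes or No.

Yes

The states reachable from the start state are {s0, s1, s2, s4}.
None of the accepting states {s3} is reachable, so no string is accepted and L(A) = ∅.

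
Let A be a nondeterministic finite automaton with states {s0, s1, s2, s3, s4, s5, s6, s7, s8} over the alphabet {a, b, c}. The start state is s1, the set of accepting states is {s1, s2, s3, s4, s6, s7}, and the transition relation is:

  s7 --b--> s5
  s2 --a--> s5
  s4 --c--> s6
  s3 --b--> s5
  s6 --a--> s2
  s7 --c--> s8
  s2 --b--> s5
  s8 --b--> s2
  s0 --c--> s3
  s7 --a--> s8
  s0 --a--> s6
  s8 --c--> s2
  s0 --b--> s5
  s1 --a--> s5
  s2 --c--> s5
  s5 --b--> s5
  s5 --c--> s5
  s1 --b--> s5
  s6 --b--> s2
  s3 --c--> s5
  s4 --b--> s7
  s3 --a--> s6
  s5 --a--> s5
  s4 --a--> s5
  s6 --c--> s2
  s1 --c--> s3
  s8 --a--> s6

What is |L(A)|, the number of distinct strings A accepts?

6

The useful subgraph on states {s1, s2, s3, s6} is acyclic, so L(A) is finite; the longest accepting path visits 4 useful states, giving maximum string length 3.
Counting accepting paths from s1 by length: 1 of length 0, 1 of length 1, 1 of length 2, 3 of length 3. Total 6.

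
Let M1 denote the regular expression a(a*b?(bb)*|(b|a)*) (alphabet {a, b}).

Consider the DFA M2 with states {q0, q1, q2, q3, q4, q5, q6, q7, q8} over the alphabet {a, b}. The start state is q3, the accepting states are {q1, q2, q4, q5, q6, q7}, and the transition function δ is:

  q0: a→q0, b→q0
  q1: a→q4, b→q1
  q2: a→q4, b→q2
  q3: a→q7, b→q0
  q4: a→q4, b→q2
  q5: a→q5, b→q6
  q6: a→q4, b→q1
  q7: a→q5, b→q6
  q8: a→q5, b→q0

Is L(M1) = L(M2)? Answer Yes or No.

Yes

Converting the expression M1 to a DFA (subset construction, then merging equivalent states) gives the minimal DFA with states {r0, r1, r2}, start state r0, accepting states {r1} and transitions r0: a→r1, b→r2; r1: a→r1, b→r1; r2: a→r2, b→r2.
Exploring the product automaton M1 × M2 from the start pair (r0, q3), following both machines on each input symbol, reaches 8 state pairs: (r0, q3), (r1, q7), (r2, q0), (r1, q5), (r1, q6), (r1, q4), (r1, q1), (r1, q2).
M1 accepts in {r1} and M2 accepts in {q1, q2, q4, q5, q6, q7}. In every reachable pair the two components are either both accepting — (r1, q7), (r1, q5), (r1, q6), (r1, q4), (r1, q1), (r1, q2) — or both non-accepting, so no string is accepted by exactly one of the machines: L(M1) \ L(M2) and L(M2) \ L(M1) are both empty.
Hence every string is accepted by M1 iff it is accepted by M2, and the two languages coincide.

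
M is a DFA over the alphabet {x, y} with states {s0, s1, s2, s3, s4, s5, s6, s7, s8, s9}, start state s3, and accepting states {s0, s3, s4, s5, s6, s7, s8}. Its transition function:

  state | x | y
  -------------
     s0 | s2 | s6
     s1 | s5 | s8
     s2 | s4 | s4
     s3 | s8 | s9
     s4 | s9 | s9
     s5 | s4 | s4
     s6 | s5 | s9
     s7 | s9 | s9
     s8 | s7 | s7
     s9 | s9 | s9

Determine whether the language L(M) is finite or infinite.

The useful states (reachable from s3 and able to reach an accepting state) are {s3, s7, s8}.
Restricted to these states the transition graph has no cycle, so every accepting path has bounded length and L is finite.

finite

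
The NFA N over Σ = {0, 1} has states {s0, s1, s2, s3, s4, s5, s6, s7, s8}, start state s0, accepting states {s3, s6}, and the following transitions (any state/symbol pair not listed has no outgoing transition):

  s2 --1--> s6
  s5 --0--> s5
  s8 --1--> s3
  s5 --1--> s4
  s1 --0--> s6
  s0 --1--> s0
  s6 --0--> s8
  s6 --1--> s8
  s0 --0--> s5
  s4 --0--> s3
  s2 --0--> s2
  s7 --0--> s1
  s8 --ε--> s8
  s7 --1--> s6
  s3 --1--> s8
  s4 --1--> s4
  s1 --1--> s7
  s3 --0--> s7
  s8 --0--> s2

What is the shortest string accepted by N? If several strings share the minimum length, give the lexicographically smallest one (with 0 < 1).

A breadth-first search from s0 reaches an accepting state first via the path s0 → s5 → s4 → s3 on input 010.
No string of length < 3 is accepted (BFS exhausts all shorter strings without reaching an accepting state), and 010 is the lexicographically least accepting string of length 3.

010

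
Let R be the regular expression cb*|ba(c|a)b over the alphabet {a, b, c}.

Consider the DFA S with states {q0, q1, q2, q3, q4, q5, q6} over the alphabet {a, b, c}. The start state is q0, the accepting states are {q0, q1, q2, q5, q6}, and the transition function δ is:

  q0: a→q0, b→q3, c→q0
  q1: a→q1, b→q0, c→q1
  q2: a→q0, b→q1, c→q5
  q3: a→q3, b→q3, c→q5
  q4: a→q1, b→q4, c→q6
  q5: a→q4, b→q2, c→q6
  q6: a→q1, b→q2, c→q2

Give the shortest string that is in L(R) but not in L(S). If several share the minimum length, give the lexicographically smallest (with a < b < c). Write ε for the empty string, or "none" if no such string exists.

cb

The string cb is accepted by R but not by S.
No shorter string lies in the difference, and cb is the lexicographically first length-2 string in L(R) \ L(S).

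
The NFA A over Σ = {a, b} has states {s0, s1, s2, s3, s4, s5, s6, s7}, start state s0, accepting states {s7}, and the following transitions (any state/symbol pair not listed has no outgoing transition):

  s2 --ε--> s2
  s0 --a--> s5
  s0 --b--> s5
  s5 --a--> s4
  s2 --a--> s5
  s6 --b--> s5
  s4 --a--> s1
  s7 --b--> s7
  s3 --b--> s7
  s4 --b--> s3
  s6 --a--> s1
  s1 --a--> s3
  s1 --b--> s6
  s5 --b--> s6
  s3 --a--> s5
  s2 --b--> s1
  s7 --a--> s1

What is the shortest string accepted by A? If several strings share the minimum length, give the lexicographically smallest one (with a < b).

aabb

A breadth-first search from s0 reaches an accepting state first via the path s0 → s5 → s4 → s3 → s7 on input aabb.
No string of length < 4 is accepted (BFS exhausts all shorter strings without reaching an accepting state), and aabb is the lexicographically least accepting string of length 4.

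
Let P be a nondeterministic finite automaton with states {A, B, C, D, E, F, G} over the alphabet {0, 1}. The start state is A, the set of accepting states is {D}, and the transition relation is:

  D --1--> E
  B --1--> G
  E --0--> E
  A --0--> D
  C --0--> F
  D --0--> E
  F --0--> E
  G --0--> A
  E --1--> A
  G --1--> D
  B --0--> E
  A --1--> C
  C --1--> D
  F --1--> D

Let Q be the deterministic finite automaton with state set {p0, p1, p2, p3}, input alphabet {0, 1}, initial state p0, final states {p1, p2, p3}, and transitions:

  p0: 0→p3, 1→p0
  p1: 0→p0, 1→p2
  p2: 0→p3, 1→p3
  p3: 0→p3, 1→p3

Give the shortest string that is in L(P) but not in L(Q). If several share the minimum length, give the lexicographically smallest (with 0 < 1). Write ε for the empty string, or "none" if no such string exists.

11

The string 11 is accepted by P but not by Q.
No shorter string lies in the difference, and 11 is the lexicographically first length-2 string in L(P) \ L(Q).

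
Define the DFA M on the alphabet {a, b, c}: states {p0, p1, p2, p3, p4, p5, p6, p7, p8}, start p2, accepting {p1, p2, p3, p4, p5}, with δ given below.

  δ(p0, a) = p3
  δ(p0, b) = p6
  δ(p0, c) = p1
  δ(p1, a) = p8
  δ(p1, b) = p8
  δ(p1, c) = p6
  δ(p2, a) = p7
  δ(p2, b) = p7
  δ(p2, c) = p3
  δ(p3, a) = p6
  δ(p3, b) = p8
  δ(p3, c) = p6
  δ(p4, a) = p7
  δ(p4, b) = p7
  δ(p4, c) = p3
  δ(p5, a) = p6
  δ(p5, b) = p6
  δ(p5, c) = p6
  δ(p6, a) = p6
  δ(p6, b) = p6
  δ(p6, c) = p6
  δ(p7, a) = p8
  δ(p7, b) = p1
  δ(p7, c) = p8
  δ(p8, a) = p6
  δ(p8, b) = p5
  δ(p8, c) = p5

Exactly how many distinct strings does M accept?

22

The useful subgraph on states {p1, p2, p3, p5, p7, p8} is acyclic, so L(M) is finite; the longest accepting path visits 5 useful states, giving maximum string length 4.
Counting accepting paths from p2 by length: 1 of length 0, 1 of length 1, 2 of length 2, 10 of length 3, 8 of length 4. Total 22.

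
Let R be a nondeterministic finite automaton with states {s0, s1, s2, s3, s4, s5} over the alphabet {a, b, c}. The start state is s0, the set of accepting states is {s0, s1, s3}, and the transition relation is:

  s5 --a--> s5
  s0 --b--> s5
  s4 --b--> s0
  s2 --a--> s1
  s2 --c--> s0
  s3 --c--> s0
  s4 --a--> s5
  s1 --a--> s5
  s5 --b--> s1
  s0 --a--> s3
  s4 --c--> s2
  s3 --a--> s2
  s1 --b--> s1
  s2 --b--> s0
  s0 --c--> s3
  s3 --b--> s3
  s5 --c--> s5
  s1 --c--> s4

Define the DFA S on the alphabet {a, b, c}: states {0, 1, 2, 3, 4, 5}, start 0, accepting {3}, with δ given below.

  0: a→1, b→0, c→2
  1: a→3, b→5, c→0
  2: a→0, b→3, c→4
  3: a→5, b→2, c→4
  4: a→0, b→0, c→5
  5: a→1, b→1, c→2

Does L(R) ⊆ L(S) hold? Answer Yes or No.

The empty string ε is in L(R) but not in L(S).
So L(R) ⊄ L(S).

No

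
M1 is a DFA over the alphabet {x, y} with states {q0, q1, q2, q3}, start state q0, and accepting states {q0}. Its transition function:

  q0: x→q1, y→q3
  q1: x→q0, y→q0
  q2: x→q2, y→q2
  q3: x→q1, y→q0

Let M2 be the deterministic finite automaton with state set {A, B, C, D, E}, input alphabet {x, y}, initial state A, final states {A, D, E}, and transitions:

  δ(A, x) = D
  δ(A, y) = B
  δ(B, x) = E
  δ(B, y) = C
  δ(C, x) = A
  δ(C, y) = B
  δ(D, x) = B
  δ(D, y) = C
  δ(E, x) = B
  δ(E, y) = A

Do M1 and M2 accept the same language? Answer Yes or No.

No

The string xx is accepted by M1 but rejected by M2.
So L(M1) ≠ L(M2).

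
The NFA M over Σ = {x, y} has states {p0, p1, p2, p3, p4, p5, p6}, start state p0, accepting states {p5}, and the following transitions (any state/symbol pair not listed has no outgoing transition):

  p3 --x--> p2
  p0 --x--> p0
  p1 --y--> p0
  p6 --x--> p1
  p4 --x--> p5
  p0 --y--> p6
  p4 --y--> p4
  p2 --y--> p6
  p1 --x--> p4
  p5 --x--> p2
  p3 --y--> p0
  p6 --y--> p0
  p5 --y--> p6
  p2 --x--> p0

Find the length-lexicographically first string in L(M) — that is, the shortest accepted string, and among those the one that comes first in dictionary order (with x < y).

A breadth-first search from p0 reaches an accepting state first via the path p0 → p6 → p1 → p4 → p5 on input yxxx.
No string of length < 4 is accepted (BFS exhausts all shorter strings without reaching an accepting state), and yxxx is the lexicographically least accepting string of length 4.

yxxx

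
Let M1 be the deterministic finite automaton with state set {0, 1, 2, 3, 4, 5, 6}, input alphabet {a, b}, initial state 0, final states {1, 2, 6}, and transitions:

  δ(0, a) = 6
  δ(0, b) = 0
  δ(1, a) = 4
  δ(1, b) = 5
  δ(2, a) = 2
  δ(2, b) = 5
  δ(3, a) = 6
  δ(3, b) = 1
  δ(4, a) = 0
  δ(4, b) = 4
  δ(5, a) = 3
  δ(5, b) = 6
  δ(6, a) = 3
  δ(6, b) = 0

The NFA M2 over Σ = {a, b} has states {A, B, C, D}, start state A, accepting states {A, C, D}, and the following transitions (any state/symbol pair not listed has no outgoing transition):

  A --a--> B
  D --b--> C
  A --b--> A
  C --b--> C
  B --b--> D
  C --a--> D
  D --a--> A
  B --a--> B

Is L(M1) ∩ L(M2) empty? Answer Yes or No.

No

The string aab is accepted by both M1 and M2.
Hence L(M1) ∩ L(M2) ≠ ∅.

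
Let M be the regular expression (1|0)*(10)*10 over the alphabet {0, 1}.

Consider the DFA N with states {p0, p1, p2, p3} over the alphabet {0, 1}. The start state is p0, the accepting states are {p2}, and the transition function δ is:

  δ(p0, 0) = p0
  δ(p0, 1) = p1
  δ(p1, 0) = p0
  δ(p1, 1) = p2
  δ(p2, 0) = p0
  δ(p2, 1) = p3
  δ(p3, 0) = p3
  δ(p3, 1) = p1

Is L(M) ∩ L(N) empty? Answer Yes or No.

Yes

Converting the expression M to a DFA (subset construction, then merging equivalent states) gives the minimal DFA with states {m0, m1, m2}, start state m0, accepting states {m2} and transitions m0: 0→m0, 1→m1; m1: 0→m2, 1→m1; m2: 0→m0, 1→m1.
Exploring the product automaton M × N from the start pair (m0, p0), following both machines on each input symbol, reaches 7 state pairs: (m0, p0), (m1, p1), (m2, p0), (m1, p2), (m1, p3), (m2, p3), (m0, p3).
M accepts in {m2} and N accepts in {p2}; no reachable pair has both components accepting, so no string drives both machines to acceptance simultaneously and L(M) ∩ L(N) = ∅.
So no string is accepted by both, and the intersection is empty.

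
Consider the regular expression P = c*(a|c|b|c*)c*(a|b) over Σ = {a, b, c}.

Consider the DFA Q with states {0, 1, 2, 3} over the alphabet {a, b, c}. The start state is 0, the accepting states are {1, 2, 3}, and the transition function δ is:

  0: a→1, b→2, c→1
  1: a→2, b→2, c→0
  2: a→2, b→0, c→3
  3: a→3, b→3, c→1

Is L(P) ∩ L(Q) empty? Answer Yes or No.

No

The string a is accepted by both P and Q.
Hence L(P) ∩ L(Q) ≠ ∅.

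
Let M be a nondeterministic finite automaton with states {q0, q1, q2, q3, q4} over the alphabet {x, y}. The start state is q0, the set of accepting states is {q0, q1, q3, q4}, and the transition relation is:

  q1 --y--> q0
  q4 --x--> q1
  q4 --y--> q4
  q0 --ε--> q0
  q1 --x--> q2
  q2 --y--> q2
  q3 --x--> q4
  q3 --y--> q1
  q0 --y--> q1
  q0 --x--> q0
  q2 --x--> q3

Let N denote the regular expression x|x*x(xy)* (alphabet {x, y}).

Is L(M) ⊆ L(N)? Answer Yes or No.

No

The empty string ε is in L(M) but not in L(N).
So L(M) ⊄ L(N).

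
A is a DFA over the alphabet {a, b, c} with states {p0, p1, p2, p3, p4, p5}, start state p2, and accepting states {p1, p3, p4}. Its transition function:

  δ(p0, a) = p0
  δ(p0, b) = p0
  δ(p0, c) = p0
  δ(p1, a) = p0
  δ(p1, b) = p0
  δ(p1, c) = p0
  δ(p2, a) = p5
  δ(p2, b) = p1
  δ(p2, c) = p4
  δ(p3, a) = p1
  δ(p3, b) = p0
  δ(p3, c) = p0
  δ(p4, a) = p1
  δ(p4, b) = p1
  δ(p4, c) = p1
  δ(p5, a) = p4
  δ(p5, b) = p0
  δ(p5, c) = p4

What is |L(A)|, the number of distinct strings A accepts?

The useful subgraph on states {p1, p2, p4, p5} is acyclic, so L(A) is finite; the longest accepting path visits 4 useful states, giving maximum string length 3.
Counting accepting paths from p2 by length: 2 of length 1, 5 of length 2, 6 of length 3. Total 13.

13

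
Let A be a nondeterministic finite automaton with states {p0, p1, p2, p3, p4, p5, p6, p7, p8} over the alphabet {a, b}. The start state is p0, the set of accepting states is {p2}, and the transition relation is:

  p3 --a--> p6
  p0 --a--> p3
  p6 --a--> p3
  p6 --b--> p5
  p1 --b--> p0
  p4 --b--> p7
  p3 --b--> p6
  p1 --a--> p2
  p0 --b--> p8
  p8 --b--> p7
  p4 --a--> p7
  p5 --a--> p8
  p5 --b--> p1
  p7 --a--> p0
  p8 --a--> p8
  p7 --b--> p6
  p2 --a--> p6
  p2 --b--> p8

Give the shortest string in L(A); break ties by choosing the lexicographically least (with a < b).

aabba

A breadth-first search from p0 reaches an accepting state first via the path p0 → p3 → p6 → p5 → p1 → p2 on input aabba.
No string of length < 5 is accepted (BFS exhausts all shorter strings without reaching an accepting state), and aabba is the lexicographically least accepting string of length 5.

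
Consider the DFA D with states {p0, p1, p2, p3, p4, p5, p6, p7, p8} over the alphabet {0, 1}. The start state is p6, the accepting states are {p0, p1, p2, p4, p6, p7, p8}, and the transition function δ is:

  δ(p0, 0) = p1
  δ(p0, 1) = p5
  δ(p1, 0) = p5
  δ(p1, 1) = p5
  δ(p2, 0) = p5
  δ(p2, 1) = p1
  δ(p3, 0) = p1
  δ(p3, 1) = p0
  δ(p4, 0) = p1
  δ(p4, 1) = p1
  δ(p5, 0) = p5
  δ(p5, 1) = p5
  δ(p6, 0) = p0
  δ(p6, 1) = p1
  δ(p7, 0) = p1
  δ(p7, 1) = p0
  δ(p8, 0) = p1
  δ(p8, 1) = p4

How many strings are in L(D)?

The useful subgraph on states {p0, p1, p6} is acyclic, so L(D) is finite; the longest accepting path visits 3 useful states, giving maximum string length 2.
Counting accepting paths from p6 by length: 1 of length 0, 2 of length 1, 1 of length 2. Total 4.

4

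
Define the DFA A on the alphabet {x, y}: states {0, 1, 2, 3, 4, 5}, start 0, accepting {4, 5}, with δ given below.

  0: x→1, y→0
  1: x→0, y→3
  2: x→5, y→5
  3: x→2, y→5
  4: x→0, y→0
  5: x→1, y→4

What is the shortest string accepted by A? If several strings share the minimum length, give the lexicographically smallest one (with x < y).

xyy

A breadth-first search from 0 reaches an accepting state first via the path 0 → 1 → 3 → 5 on input xyy.
No string of length < 3 is accepted (BFS exhausts all shorter strings without reaching an accepting state), and xyy is the lexicographically least accepting string of length 3.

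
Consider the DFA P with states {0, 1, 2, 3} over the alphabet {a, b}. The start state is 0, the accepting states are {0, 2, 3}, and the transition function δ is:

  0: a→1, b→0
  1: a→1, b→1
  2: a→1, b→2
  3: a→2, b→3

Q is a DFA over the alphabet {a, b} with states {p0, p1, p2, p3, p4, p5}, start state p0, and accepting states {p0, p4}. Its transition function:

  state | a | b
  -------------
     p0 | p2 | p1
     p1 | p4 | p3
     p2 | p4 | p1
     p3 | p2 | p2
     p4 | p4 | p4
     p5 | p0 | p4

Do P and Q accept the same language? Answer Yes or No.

The string b is accepted by P but rejected by Q.
So L(P) ≠ L(Q).

No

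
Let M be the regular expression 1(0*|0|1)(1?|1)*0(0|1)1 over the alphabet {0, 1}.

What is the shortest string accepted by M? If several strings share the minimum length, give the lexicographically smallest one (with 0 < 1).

By inspection of the expression, no string of length less than 4 matches, and 1001 is the lexicographically first match of length 4.

1001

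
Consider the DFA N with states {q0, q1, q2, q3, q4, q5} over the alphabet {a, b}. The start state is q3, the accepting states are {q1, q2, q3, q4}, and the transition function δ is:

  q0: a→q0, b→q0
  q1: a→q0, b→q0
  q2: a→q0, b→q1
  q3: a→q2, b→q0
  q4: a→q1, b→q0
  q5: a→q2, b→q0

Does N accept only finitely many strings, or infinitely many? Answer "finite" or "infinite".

The useful states (reachable from q3 and able to reach an accepting state) are {q1, q2, q3}.
Restricted to these states the transition graph has no cycle, so every accepting path has bounded length and L is finite.

finite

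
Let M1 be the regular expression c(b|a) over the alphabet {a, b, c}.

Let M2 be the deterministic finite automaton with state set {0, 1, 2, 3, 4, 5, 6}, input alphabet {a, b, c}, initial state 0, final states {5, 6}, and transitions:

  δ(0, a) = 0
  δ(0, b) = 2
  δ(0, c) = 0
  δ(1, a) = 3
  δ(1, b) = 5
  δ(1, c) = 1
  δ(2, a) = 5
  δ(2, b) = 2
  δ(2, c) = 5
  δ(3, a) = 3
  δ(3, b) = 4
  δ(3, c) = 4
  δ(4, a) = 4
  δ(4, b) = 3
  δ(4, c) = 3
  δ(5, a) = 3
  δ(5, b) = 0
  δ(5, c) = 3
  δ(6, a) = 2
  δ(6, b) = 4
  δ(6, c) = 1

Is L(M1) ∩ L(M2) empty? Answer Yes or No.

Converting the expression M1 to a DFA (subset construction, then merging equivalent states) gives the minimal DFA with states {r0, r1, r2, r3}, start state r0, accepting states {r3} and transitions r0: a→r1, b→r1, c→r2; r1: a→r1, b→r1, c→r1; r2: a→r3, b→r3, c→r1; r3: a→r1, b→r1, c→r1.
Exploring the product automaton M1 × M2 from the start pair (r0, 0), following both machines on each input symbol, reaches 9 state pairs: (r0, 0), (r1, 0), (r1, 2), (r2, 0), (r1, 5), (r3, 0), (r3, 2), (r1, 3), (r1, 4).
M1 accepts in {r3} and M2 accepts in {5, 6}; no reachable pair has both components accepting, so no string drives both machines to acceptance simultaneously and L(M1) ∩ L(M2) = ∅.
So no string is accepted by both, and the intersection is empty.

Yes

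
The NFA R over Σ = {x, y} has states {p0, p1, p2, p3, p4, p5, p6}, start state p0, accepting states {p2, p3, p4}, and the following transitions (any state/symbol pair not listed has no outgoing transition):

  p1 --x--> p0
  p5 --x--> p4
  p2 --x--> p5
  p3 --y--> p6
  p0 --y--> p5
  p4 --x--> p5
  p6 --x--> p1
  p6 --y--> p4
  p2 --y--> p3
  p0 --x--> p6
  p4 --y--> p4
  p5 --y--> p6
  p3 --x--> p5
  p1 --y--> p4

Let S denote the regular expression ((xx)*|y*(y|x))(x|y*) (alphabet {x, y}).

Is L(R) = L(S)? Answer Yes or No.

No

The string xyxx is accepted by R but rejected by S.
So L(R) ≠ L(S).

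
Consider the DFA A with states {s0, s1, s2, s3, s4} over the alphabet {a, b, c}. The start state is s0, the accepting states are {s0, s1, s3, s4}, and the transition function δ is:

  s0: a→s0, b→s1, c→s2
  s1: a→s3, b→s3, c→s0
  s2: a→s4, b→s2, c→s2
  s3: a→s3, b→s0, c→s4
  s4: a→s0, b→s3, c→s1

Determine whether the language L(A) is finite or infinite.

State s0 is reachable from the start and can reach an accepting state, and it lies on the cycle s0 → s0.
Traversing that cycle any number of times yields accepted strings of unbounded length, so the language is infinite.

infinite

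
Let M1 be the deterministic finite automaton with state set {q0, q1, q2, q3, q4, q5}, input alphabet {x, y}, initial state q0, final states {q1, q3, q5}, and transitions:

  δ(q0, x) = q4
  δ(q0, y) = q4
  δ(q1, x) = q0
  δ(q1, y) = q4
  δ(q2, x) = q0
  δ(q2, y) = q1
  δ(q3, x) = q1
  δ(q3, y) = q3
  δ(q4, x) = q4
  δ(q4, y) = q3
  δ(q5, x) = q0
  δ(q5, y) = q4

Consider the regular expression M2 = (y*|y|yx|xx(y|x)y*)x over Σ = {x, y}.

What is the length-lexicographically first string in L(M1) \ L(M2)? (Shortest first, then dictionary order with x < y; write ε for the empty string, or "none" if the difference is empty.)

xy

The string xy is accepted by M1 but not by M2.
No shorter string lies in the difference, and xy is the lexicographically first length-2 string in L(M1) \ L(M2).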